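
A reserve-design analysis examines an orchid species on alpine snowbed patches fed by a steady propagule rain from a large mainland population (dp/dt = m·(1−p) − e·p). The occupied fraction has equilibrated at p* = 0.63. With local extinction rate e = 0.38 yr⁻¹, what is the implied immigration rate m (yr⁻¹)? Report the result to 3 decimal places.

0.647

At equilibrium m(1−p*) = e·p*, so m = e·p*/(1−p*).
m = 0.38 × 0.63 / 0.3700 = 0.2394/0.3700 = 0.6470.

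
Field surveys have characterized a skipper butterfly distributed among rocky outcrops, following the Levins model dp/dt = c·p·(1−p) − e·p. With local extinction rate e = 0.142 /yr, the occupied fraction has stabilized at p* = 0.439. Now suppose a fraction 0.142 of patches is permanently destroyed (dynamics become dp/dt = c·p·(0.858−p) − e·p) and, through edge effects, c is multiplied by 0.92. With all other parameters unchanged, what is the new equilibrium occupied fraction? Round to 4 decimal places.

Balance c(1−p*) = e gives c = e/(1 − 0.43900) = 0.142/0.56100 = 0.25312.
New p* = 0.858 − e/c = 0.858 − 0.14200/0.23287 = 0.24822.

0.2482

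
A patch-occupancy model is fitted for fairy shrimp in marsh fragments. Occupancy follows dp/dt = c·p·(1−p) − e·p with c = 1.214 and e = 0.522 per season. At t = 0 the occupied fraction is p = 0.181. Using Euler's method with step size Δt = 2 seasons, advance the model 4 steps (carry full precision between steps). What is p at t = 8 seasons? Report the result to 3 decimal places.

Update rule: p ← p + [c·p·(1−p) − e·p]·Δt with Δt = 2.
step 1: Δp = +0.17096, p = 0.35196
step 2: Δp = +0.18634, p = 0.53830
step 3: Δp = +0.04145, p = 0.57975
step 4: Δp = -0.01371, p = 0.56605

0.566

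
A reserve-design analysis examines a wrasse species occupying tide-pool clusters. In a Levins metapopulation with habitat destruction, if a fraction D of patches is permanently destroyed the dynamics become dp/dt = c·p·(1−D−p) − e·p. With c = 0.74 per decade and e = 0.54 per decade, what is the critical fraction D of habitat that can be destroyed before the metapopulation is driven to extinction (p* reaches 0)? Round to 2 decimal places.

The nontrivial equilibrium is p* = (1−D) − e/c; extinction occurs when this hits zero.
So D_crit = 1 − e/c = 1 − 0.54/0.74 = 1 − 0.7297 = 0.2703.
Note this equals the original equilibrium occupancy — the Levins extinction-debt result.

0.27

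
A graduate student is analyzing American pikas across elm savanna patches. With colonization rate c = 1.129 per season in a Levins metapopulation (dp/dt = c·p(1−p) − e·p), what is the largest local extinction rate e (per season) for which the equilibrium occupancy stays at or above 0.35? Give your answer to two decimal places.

1 − e/c ≥ 0.35 ⇒ e ≤ c(1 − 0.35) = 1.129 × 0.6500.
e_max = 0.7339.

0.73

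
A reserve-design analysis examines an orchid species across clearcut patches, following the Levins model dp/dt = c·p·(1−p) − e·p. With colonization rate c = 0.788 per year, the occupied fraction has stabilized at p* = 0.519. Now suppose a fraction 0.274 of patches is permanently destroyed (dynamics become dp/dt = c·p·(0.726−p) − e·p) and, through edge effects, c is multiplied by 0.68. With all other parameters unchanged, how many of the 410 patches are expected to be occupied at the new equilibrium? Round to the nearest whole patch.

8

Balance c(1−p*) = e gives e = 0.788×(1 − 0.51900) = 0.37903.
New p* = 0.726 − e/c = 0.726 − 0.37903/0.53584 = 0.01864.
Expected occupied = 410 × 0.01864 = 7.64 ≈ 8.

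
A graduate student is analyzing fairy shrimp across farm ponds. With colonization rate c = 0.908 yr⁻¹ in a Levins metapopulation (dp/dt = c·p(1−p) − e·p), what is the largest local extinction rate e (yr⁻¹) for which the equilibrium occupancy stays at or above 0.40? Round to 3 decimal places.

0.545

1 − e/c ≥ 0.40 ⇒ e ≤ c(1 − 0.40) = 0.908 × 0.6000.
e_max = 0.5448.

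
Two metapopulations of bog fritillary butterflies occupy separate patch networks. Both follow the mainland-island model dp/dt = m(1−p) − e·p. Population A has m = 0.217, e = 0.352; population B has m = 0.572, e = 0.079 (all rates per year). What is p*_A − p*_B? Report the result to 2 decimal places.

A: p*_A = m/(m+e) = 0.217/0.5690 = 0.3814.
B: p*_B = 0.572/0.6510 = 0.8786.
p*_A − p*_B = 0.3814 − 0.8786 = -0.4973.

-0.50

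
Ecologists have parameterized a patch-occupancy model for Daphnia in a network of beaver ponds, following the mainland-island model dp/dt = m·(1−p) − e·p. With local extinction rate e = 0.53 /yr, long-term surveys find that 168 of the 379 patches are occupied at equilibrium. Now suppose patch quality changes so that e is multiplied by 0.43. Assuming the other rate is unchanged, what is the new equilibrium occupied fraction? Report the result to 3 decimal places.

Observed p* = 168/379 = 0.44327.
Balance m(1−p*) = e·p* gives m = e·p*/(1−p*) = 0.53×0.44327/0.55673 = 0.42199.
New p* = m/(m+e) = 0.42199/(0.42199+0.22790) = 0.64933.

0.649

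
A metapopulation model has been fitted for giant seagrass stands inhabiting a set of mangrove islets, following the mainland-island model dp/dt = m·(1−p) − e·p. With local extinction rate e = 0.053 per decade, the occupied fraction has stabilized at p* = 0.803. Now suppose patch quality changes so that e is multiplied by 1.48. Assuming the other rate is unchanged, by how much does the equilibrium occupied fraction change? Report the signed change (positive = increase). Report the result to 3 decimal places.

-0.069

Balance m(1−p*) = e·p* gives m = e·p*/(1−p*) = 0.053×0.80300/0.19700 = 0.21604.
New p* = m/(m+e) = 0.21604/(0.21604+0.07844) = 0.73363.
Δp* = 0.73363 − 0.80300 = -0.06937.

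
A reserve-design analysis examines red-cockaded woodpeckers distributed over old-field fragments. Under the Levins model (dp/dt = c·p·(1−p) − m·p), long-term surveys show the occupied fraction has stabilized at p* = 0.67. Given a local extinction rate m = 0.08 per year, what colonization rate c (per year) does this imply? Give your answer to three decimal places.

0.242

At equilibrium c(1−p*) = m, so c = m/(1−p*).
c = 0.08/(1 − 0.67) = 0.08/0.3300 = 0.2424.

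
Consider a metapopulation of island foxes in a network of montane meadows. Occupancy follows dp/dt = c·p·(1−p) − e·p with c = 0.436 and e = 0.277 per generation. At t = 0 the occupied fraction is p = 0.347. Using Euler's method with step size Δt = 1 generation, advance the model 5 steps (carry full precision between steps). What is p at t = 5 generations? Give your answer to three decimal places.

Update rule: p ← p + [c·p·(1−p) − e·p]·Δt with Δt = 1.
t = 1: p = 0.34700 + (+0.00267) = 0.34967
t = 2: p = 0.34967 + (+0.00229) = 0.35196
t = 3: p = 0.35196 + (+0.00195) = 0.35391
t = 4: p = 0.35391 + (+0.00166) = 0.35557
t = 5: p = 0.35557 + (+0.00141) = 0.35699

0.357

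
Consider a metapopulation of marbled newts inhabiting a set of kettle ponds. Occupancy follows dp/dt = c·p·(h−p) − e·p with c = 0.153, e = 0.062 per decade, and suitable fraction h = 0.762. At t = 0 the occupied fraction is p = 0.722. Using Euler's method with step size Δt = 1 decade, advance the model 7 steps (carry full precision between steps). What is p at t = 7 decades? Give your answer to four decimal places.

0.5370

Update rule: p ← p + [c·p·(h−p) − e·p]·Δt with Δt = 1.
t = 1: p = 0.72200 + (-0.04035) = 0.68165
t = 2: p = 0.68165 + (-0.03388) = 0.64777
t = 3: p = 0.64777 + (-0.02884) = 0.61893
t = 4: p = 0.61893 + (-0.02483) = 0.59411
t = 5: p = 0.59411 + (-0.02157) = 0.57253
t = 6: p = 0.57253 + (-0.01890) = 0.55363
t = 7: p = 0.55363 + (-0.01668) = 0.53696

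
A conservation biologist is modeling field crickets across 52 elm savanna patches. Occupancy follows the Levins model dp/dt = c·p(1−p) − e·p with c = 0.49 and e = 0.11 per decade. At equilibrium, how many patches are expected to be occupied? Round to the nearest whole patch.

p* = 1 − e/c = 1 − 0.11/0.49 = 0.7755.
Expected occupied patches = N × p* = 52 × 0.7755 = 40.33 ≈ 40.

40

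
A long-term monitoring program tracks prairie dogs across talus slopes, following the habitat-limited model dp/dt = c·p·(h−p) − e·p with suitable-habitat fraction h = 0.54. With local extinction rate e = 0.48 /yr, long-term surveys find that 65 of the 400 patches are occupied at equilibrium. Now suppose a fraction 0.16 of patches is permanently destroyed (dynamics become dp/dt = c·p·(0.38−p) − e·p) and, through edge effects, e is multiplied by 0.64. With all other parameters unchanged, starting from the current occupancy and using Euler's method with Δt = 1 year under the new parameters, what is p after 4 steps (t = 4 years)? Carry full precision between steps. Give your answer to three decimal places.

0.148

Observed p* = 65/400 = 0.16250.
Balance c(h−p*) = e gives c = e/(0.54 − 0.16250) = 0.48/0.37750 = 1.27152.
Starting from p₀ = 0.16250; update p ← p + (dp/dt)·Δt with the new parameters.
t = 1: p = 0.16250 + (-0.00498) = 0.15752
t = 2: p = 0.15752 + (-0.00383) = 0.15369
t = 3: p = 0.15369 + (-0.00299) = 0.15070
t = 4: p = 0.15070 + (-0.00236) = 0.14835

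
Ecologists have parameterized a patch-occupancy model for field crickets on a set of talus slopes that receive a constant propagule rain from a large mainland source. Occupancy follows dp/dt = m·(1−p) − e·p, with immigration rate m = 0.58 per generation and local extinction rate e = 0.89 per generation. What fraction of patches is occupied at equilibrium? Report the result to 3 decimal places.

0.395

Setting dp/dt = 0: m − m·p* = e·p*, so m = (m+e)·p*.
p* = m/(m+e) = 0.58/(0.58+0.89) = 0.58/1.4700 = 0.3946.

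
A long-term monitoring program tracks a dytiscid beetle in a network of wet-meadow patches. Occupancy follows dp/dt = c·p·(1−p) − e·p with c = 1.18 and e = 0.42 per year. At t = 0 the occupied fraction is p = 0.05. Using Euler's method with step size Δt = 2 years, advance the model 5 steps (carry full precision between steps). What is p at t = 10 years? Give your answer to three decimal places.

Update rule: p ← p + [c·p·(1−p) − e·p]·Δt with Δt = 2.
t = 2: p = 0.05000 + (+0.07010) = 0.12010
t = 4: p = 0.12010 + (+0.14851) = 0.26861
t = 6: p = 0.26861 + (+0.23801) = 0.50662
t = 8: p = 0.50662 + (+0.16433) = 0.67096
t = 10: p = 0.67096 + (-0.04258) = 0.62838

0.628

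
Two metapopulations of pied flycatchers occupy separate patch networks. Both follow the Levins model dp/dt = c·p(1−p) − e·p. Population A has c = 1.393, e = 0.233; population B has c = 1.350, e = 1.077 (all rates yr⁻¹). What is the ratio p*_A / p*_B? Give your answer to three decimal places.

A: p*_A = 1 − 0.233/1.393 = 0.8327.
B: p*_B = 1 − 1.077/1.350 = 0.2022.
p*_A / p*_B = 0.8327/0.2022 = 4.1179.

4.118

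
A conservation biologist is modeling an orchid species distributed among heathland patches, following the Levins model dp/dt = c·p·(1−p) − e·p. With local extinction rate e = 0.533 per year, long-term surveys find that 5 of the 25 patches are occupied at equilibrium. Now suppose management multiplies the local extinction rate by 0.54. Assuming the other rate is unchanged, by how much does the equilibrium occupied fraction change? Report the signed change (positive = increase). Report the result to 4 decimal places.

Observed p* = 5/25 = 0.20000.
Balance c(1−p*) = e gives c = e/(1 − 0.20000) = 0.533/0.80000 = 0.66625.
New p* = 1 − e/c = 1 − 0.28782/0.66625 = 0.56800.
Δp* = 0.56800 − 0.20000 = +0.36800.

0.3680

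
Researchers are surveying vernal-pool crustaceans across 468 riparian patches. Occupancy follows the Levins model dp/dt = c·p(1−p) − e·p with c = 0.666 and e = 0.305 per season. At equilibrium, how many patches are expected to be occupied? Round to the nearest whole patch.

254

p* = 1 − e/c = 1 − 0.305/0.666 = 0.5420.
Expected occupied patches = N × p* = 468 × 0.5420 = 253.68 ≈ 254.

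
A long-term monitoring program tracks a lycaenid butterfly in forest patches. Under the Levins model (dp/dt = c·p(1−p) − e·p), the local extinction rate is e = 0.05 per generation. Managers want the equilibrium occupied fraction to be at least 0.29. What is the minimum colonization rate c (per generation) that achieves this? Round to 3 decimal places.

p* = 1 − e/c ≥ 0.29 requires e/c ≤ 0.7100, i.e. c ≥ e/0.7100.
c_min = 0.05/0.7100 = 0.0704.

0.070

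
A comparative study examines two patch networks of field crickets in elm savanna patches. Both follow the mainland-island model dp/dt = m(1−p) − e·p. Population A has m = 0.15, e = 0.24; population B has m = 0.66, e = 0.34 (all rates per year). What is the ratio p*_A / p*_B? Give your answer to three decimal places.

0.583

A: p*_A = m/(m+e) = 0.15/0.3900 = 0.3846.
B: p*_B = 0.66/1.0000 = 0.6600.
p*_A / p*_B = 0.3846/0.6600 = 0.5828.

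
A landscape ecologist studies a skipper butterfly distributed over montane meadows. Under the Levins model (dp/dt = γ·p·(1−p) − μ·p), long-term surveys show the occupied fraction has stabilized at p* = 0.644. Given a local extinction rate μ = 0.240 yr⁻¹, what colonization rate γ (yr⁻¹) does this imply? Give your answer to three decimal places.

0.674

At equilibrium γ(1−p*) = μ, so γ = μ/(1−p*).
γ = 0.240/(1 − 0.644) = 0.240/0.3560 = 0.6742.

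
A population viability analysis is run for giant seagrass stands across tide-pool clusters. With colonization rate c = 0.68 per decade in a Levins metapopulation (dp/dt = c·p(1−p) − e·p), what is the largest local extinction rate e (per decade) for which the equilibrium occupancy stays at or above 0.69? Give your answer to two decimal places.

1 − e/c ≥ 0.69 ⇒ e ≤ c(1 − 0.69) = 0.68 × 0.3100.
e_max = 0.2108.

0.21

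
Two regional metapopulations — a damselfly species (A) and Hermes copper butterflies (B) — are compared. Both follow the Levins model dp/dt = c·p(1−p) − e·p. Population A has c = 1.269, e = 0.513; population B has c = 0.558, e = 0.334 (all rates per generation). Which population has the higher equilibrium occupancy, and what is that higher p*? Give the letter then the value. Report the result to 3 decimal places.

A, 0.596

A: p*_A = 1 − 0.513/1.269 = 0.5957.
B: p*_B = 1 − 0.334/0.558 = 0.4014.
A is higher at 0.5957.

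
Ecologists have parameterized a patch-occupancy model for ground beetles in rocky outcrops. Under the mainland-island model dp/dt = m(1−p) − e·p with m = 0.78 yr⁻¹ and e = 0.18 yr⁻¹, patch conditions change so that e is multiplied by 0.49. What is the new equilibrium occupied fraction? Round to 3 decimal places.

Before: p* = 0.78/(0.78+0.18) = 0.8125.
After: m = 0.78, e = 0.0882; p* = 0.78/0.8682 = 0.8984.

0.898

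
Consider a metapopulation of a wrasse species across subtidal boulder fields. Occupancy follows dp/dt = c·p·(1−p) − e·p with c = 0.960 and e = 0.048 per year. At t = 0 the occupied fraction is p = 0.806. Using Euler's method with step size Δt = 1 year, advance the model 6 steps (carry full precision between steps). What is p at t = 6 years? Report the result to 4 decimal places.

0.9500

Update rule: p ← p + [c·p·(1−p) − e·p]·Δt with Δt = 1.
t = 1: p = 0.80600 + (+0.11142) = 0.91742
t = 2: p = 0.91742 + (+0.02869) = 0.94611
t = 3: p = 0.94611 + (+0.00353) = 0.94964
t = 4: p = 0.94964 + (+0.00032) = 0.94997
t = 5: p = 0.94997 + (+0.00003) = 0.95000
t = 6: p = 0.95000 + (+0.00000) = 0.95000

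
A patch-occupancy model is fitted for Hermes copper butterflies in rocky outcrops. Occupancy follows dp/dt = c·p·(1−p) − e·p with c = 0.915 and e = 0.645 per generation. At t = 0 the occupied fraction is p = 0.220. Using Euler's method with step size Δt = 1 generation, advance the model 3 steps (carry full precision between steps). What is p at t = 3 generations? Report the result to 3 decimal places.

Update rule: p ← p + [c·p·(1−p) − e·p]·Δt with Δt = 1.
step 1: Δp = +0.01511, p = 0.23511
step 2: Δp = +0.01290, p = 0.24801
step 3: Δp = +0.01068, p = 0.25870

0.259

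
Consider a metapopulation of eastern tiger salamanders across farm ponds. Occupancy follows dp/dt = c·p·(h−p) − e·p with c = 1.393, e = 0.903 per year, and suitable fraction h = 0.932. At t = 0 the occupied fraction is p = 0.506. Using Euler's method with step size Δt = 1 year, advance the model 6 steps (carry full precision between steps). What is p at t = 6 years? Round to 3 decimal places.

0.288

Update rule: p ← p + [c·p·(h−p) − e·p]·Δt with Δt = 1.
step 1: Δp = -0.15665, p = 0.34935
step 2: Δp = -0.03192, p = 0.31743
step 3: Δp = -0.01489, p = 0.30254
step 4: Δp = -0.00792, p = 0.29463
step 5: Δp = -0.00446, p = 0.29017
step 6: Δp = -0.00259, p = 0.28758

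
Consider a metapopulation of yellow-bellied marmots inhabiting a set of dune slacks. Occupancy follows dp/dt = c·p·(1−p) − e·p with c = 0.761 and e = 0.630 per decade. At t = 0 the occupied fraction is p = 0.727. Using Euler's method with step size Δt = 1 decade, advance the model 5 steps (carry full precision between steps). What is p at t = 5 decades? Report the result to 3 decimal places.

Update rule: p ← p + [c·p·(1−p) − e·p]·Δt with Δt = 1.
step 1: Δp = -0.30697, p = 0.42003
step 2: Δp = -0.07923, p = 0.34079
step 3: Δp = -0.04374, p = 0.29705
step 4: Δp = -0.02824, p = 0.26882
step 5: Δp = -0.01978, p = 0.24904

0.249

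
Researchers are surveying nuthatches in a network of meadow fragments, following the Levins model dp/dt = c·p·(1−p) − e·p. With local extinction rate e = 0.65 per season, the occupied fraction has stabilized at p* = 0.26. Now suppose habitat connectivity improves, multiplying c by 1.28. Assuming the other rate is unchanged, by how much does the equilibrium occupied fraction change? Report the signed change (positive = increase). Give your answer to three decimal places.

Balance c(1−p*) = e gives c = e/(1 − 0.26000) = 0.65/0.74000 = 0.87838.
New p* = 1 − e/c = 1 − 0.65000/1.12433 = 0.42188.
Δp* = 0.42188 − 0.26000 = +0.16188.

0.162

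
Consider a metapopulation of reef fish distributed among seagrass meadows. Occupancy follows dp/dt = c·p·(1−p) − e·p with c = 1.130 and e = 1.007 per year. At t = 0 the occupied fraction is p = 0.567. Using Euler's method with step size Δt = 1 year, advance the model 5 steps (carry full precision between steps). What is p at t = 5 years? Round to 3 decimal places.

0.162

Update rule: p ← p + [c·p·(1−p) − e·p]·Δt with Δt = 1.
t = 1: p = 0.56700 + (-0.29354) = 0.27346
t = 2: p = 0.27346 + (-0.05087) = 0.22259
t = 3: p = 0.22259 + (-0.02861) = 0.19398
t = 4: p = 0.19398 + (-0.01866) = 0.17532
t = 5: p = 0.17532 + (-0.01317) = 0.16215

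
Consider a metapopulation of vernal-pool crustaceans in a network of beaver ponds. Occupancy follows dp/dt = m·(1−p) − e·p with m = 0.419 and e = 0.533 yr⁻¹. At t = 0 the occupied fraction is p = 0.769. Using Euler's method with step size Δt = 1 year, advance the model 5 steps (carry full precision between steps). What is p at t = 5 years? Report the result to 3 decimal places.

Update rule: p ← p + [m·(1−p) − e·p]·Δt with Δt = 1.
p: 0.76900 → 0.45591  (Δp = -0.31309)
p: 0.45591 → 0.44088  (Δp = -0.01503)
p: 0.44088 → 0.44016  (Δp = -0.00072)
p: 0.44016 → 0.44013  (Δp = -0.00003)
p: 0.44013 → 0.44013  (Δp = -0.00000)

0.440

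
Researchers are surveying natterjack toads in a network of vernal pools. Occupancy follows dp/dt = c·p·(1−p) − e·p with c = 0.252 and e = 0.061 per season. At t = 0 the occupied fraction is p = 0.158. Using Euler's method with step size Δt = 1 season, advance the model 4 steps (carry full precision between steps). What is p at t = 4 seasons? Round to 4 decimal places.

Update rule: p ← p + [c·p·(1−p) − e·p]·Δt with Δt = 1.
step 1: Δp = +0.02389, p = 0.18189
step 2: Δp = +0.02640, p = 0.20829
step 3: Δp = +0.02885, p = 0.23714
step 4: Δp = +0.03112, p = 0.26826

0.2683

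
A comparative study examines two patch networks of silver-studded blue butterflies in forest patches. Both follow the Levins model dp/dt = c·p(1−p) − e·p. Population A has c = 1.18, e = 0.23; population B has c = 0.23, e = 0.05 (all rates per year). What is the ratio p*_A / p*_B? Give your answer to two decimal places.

A: p*_A = 1 − 0.23/1.18 = 0.8051.
B: p*_B = 1 − 0.05/0.23 = 0.7826.
p*_A / p*_B = 0.8051/0.7826 = 1.0287.

1.03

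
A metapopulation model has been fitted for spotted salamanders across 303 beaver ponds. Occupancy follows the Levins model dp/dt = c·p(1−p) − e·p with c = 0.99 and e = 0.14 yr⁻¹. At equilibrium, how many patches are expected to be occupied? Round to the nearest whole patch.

p* = 1 − e/c = 1 − 0.14/0.99 = 0.8586.
Expected occupied patches = N × p* = 303 × 0.8586 = 260.15 ≈ 260.

260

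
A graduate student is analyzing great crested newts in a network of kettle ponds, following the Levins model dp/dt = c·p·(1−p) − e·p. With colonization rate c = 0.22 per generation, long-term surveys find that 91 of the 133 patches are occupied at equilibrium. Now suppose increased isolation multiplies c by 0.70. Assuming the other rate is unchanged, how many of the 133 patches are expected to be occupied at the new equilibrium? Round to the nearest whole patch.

Observed p* = 91/133 = 0.68421.
Balance c(1−p*) = e gives e = 0.22×(1 − 0.68421) = 0.06947.
New p* = 1 − e/c = 1 − 0.06947/0.15400 = 0.54890.
Expected occupied = 133 × 0.54890 = 73.00 ≈ 73.

73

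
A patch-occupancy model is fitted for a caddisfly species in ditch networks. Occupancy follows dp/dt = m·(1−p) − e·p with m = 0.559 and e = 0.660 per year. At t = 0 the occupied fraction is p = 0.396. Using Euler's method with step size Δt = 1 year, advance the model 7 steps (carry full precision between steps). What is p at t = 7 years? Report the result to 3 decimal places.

Update rule: p ← p + [m·(1−p) − e·p]·Δt with Δt = 1.
t = 1: p = 0.39600 + (+0.07628) = 0.47228
t = 2: p = 0.47228 + (-0.01670) = 0.45557
t = 3: p = 0.45557 + (+0.00366) = 0.45923
t = 4: p = 0.45923 + (-0.00080) = 0.45843
t = 5: p = 0.45843 + (+0.00018) = 0.45860
t = 6: p = 0.45860 + (-0.00004) = 0.45857
t = 7: p = 0.45857 + (+0.00001) = 0.45857

0.459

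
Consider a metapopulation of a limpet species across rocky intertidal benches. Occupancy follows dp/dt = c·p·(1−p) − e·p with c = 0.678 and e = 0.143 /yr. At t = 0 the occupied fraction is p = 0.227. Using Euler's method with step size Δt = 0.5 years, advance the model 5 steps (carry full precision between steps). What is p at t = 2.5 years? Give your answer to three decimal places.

Update rule: p ← p + [c·p·(1−p) − e·p]·Δt with Δt = 0.5.
p: 0.22700 → 0.27025  (Δp = +0.04325)
p: 0.27025 → 0.31779  (Δp = +0.04753)
p: 0.31779 → 0.36856  (Δp = +0.05077)
p: 0.36856 → 0.42110  (Δp = +0.05254)
p: 0.42110 → 0.47363  (Δp = +0.05253)

0.474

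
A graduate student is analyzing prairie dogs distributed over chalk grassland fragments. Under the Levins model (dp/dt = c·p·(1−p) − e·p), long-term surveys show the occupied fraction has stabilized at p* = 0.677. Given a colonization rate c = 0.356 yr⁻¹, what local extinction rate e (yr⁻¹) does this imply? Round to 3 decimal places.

0.115

At equilibrium c(1−p*) = e.
e = 0.356 × (1 − 0.677) = 0.356 × 0.3230 = 0.1150.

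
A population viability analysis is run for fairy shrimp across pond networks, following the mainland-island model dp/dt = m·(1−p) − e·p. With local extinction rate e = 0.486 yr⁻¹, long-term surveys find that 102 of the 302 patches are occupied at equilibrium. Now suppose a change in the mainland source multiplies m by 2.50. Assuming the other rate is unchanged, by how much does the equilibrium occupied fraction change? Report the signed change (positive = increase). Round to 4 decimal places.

0.2227

Observed p* = 102/302 = 0.33775.
Balance m(1−p*) = e·p* gives m = e·p*/(1−p*) = 0.486×0.33775/0.66225 = 0.24786.
New p* = m/(m+e) = 0.61965/(0.61965+0.48600) = 0.56044.
Δp* = 0.56044 − 0.33775 = +0.22269.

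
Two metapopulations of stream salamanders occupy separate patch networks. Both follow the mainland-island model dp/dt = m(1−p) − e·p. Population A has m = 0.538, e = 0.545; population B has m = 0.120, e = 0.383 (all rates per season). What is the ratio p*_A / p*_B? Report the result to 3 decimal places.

A: p*_A = m/(m+e) = 0.538/1.0830 = 0.4968.
B: p*_B = 0.120/0.5030 = 0.2386.
p*_A / p*_B = 0.4968/0.2386 = 2.0823.

2.082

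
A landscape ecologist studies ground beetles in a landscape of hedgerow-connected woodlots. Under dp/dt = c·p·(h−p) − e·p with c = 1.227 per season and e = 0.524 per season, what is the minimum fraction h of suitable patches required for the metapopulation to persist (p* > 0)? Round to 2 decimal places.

p* = h − e/c is positive only when h > e/c.
h_min = e/c = 0.524/1.227 = 0.4271.

0.43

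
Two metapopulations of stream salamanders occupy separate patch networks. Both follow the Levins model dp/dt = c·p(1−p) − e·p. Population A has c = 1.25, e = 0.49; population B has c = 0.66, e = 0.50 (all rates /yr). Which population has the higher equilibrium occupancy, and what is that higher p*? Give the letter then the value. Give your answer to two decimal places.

A: p*_A = 1 − 0.49/1.25 = 0.6080.
B: p*_B = 1 − 0.50/0.66 = 0.2424.
A is higher at 0.6080.

A, 0.61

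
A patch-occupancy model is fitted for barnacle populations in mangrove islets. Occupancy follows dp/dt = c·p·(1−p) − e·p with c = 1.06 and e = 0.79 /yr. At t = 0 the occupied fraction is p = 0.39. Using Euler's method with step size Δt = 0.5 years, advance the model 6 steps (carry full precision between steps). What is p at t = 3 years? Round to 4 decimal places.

0.2958

Update rule: p ← p + [c·p·(1−p) − e·p]·Δt with Δt = 0.5.
t = 0.5: p = 0.39000 + (-0.02796) = 0.36204
t = 1: p = 0.36204 + (-0.02059) = 0.34144
t = 1.5: p = 0.34144 + (-0.01569) = 0.32575
t = 2: p = 0.32575 + (-0.01226) = 0.31349
t = 2.5: p = 0.31349 + (-0.00976) = 0.30372
t = 3: p = 0.30372 + (-0.00789) = 0.29583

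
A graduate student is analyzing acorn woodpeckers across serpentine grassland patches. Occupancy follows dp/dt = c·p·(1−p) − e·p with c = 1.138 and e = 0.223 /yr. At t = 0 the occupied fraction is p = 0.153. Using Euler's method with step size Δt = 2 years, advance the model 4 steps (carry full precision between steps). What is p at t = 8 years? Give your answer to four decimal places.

Update rule: p ← p + [c·p·(1−p) − e·p]·Δt with Δt = 2.
t = 2: p = 0.15300 + (+0.22671) = 0.37971
t = 4: p = 0.37971 + (+0.36672) = 0.74643
t = 6: p = 0.74643 + (+0.09788) = 0.84431
t = 8: p = 0.84431 + (-0.07738) = 0.76693

0.7669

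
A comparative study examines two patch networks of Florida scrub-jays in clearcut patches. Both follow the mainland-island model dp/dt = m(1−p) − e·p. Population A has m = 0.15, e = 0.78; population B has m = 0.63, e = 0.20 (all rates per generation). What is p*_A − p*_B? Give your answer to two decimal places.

-0.60

A: p*_A = m/(m+e) = 0.15/0.9300 = 0.1613.
B: p*_B = 0.63/0.8300 = 0.7590.
p*_A − p*_B = 0.1613 − 0.7590 = -0.5977.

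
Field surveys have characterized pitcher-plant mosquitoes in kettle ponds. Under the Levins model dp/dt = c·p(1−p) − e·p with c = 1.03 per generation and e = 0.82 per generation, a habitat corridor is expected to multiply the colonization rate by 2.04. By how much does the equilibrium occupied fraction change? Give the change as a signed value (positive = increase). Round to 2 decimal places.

Before: p* = 1 − 0.82/1.03 = 0.2039.
After the change, c = 2.1012, e = 0.82, so p* = 1 − 0.82/2.1012 = 0.6097.
Δp* = 0.6097 − 0.2039 = +0.4059.

0.41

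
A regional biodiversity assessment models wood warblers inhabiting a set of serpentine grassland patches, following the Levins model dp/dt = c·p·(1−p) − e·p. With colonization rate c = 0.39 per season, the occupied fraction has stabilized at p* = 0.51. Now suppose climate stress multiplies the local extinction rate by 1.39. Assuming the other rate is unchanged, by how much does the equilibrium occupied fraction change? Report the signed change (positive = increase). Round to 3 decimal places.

Balance c(1−p*) = e gives e = 0.39×(1 − 0.51000) = 0.19110.
New p* = 1 − e/c = 1 − 0.26563/0.39000 = 0.31890.
Δp* = 0.31890 − 0.51000 = -0.19110.

-0.191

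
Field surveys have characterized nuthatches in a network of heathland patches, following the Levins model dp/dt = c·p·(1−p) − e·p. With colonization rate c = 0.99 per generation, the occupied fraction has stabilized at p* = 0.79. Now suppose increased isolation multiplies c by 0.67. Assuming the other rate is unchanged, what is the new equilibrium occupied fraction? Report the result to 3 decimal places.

0.687

Balance c(1−p*) = e gives e = 0.99×(1 − 0.79000) = 0.20790.
New p* = 1 − e/c = 1 − 0.20790/0.66330 = 0.68657.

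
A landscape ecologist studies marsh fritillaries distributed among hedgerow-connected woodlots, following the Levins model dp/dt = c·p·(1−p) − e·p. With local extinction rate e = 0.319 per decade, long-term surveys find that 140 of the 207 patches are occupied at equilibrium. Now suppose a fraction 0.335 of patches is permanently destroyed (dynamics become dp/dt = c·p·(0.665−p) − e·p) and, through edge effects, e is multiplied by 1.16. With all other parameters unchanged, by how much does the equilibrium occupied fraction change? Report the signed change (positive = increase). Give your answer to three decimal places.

-0.387

Observed p* = 140/207 = 0.67633.
Balance c(1−p*) = e gives c = e/(1 − 0.67633) = 0.319/0.32367 = 0.98557.
New p* = 0.665 − e/c = 0.665 − 0.37004/0.98557 = 0.28954.
Δp* = 0.28954 − 0.67633 = -0.38679.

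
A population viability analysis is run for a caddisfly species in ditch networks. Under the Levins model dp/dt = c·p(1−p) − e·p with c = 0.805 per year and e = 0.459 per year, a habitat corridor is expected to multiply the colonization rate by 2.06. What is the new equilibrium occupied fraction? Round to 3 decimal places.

0.723

Before: p* = 1 − 0.459/0.805 = 0.4298.
After the change, c = 1.6583, e = 0.459, so p* = 1 − 0.459/1.6583 = 0.7232.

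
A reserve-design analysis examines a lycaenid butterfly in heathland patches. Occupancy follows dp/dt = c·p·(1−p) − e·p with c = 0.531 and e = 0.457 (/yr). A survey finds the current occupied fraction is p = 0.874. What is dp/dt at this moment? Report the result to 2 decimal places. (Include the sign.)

-0.34

Colonization term: c·p·(1−p) = 0.531×0.874×0.1260 = 0.05848.
Extinction term: e·p = 0.39942.
dp/dt = 0.05848 − 0.39942 = -0.34094.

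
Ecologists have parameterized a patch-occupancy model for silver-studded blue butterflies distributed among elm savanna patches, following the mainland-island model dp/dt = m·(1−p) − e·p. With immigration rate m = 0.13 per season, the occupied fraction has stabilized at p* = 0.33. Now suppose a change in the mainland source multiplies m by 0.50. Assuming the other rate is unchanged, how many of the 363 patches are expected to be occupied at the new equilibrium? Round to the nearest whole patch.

Balance m(1−p*) = e·p* gives e = m(1−p*)/p* = 0.13×0.67000/0.33000 = 0.26394.
New p* = m/(m+e) = 0.06500/(0.06500+0.26394) = 0.19760.
Expected occupied = 363 × 0.19760 = 71.73 ≈ 72.

72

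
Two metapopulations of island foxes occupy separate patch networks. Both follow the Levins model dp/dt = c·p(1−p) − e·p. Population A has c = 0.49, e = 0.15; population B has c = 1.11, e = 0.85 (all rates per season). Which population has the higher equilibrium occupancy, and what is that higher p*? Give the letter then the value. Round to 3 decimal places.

A: p*_A = 1 − 0.15/0.49 = 0.6939.
B: p*_B = 1 − 0.85/1.11 = 0.2342.
A is higher at 0.6939.

A, 0.694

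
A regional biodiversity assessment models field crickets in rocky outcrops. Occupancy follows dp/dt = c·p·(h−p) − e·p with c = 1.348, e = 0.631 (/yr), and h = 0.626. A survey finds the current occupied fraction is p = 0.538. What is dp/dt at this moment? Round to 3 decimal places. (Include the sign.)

Colonization term: c·p·(h−p) = 1.348×0.538×0.0880 = 0.06382.
Extinction term: e·p = 0.33948.
dp/dt = 0.06382 − 0.33948 = -0.27566.

-0.276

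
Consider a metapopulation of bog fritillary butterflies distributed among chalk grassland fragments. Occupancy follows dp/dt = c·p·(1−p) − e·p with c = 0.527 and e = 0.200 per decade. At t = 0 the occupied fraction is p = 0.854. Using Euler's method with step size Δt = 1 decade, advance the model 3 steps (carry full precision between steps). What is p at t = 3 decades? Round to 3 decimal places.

Update rule: p ← p + [c·p·(1−p) − e·p]·Δt with Δt = 1.
  1  |  dp/dt·Δt = -0.105092  |  p_1 = 0.748908
  2  |  dp/dt·Δt = -0.050682  |  p_2 = 0.698226
  3  |  dp/dt·Δt = -0.028603  |  p_3 = 0.669623

0.670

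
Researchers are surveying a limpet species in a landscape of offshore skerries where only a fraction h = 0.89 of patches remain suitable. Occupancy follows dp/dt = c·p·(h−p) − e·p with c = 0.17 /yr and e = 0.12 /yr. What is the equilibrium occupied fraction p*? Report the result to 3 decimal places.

Setting dp/dt = 0 and dividing by p* gives c·(h−p*) = e.
So p* = h − e/c = 0.89 − 0.12/0.17 = 0.89 − 0.7059 = 0.1841.

0.184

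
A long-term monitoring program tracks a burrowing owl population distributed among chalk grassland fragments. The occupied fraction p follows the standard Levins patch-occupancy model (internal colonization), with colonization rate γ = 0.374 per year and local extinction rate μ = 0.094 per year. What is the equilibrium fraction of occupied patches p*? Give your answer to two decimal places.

At equilibrium, colonization balances extinction: γ·p*·(1−p*) = μ·p*.
So p* = 1 − μ/γ = 1 − 0.094/0.374 = 1 − 0.2513 = 0.7487.

0.75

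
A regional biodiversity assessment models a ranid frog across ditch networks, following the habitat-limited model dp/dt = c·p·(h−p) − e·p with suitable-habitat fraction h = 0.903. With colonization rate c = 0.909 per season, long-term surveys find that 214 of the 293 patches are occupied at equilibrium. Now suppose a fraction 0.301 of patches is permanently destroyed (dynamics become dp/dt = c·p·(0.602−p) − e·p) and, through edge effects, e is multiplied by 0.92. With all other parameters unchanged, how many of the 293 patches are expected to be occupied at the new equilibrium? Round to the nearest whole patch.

Observed p* = 214/293 = 0.73038.
Balance c(h−p*) = e gives e = 0.909×(0.903 − 0.73038) = 0.15691.
New p* = 0.602 − e/c = 0.602 − 0.14436/0.90900 = 0.44319.
Expected occupied = 293 × 0.44319 = 129.85 ≈ 130.

130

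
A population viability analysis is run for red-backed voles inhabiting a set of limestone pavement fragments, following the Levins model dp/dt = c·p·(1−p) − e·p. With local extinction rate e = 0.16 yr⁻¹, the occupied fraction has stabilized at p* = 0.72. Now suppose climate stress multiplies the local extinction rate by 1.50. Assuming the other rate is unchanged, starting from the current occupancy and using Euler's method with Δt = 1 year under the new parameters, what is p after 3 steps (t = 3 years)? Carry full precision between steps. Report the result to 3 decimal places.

Balance c(1−p*) = e gives c = e/(1 − 0.72000) = 0.16/0.28000 = 0.57143.
Starting from p₀ = 0.72000; update p ← p + (dp/dt)·Δt with the new parameters.
  1  |  dp/dt·Δt = -0.057600  |  p_1 = 0.662400
  2  |  dp/dt·Δt = -0.031190  |  p_2 = 0.631210
  3  |  dp/dt·Δt = -0.018471  |  p_3 = 0.612739

0.613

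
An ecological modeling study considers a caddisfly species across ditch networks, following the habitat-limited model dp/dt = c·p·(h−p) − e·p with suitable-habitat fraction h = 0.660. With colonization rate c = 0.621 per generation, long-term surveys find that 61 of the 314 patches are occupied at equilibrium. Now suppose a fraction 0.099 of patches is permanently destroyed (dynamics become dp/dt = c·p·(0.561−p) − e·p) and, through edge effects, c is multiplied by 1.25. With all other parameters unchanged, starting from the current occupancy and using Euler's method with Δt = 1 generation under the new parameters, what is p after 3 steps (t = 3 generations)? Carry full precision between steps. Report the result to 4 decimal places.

Observed p* = 61/314 = 0.19427.
Balance c(h−p*) = e gives e = 0.621×(0.66 − 0.19427) = 0.28922.
Starting from p₀ = 0.19427; update p ← p + (dp/dt)·Δt with the new parameters.
step 1: Δp = -0.00088, p = 0.19338
step 2: Δp = -0.00075, p = 0.19264
step 3: Δp = -0.00063, p = 0.19201

0.1920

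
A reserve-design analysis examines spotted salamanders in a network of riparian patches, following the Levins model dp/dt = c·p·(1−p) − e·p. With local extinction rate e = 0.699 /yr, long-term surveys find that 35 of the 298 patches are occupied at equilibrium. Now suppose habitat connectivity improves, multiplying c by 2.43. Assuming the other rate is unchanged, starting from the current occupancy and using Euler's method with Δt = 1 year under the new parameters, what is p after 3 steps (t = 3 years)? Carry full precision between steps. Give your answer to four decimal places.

Observed p* = 35/298 = 0.11745.
Balance c(1−p*) = e gives c = e/(1 − 0.11745) = 0.699/0.88255 = 0.79202.
Starting from p₀ = 0.11745; update p ← p + (dp/dt)·Δt with the new parameters.
  1  |  dp/dt·Δt = +0.117399  |  p_1 = 0.234849
  2  |  dp/dt·Δt = +0.181684  |  p_2 = 0.416533
  3  |  dp/dt·Δt = +0.176589  |  p_3 = 0.593122

0.5931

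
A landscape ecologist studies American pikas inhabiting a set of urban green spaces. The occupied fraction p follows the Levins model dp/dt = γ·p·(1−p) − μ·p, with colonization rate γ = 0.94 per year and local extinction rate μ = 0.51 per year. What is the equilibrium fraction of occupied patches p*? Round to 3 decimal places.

At equilibrium, colonization balances extinction: γ·p*·(1−p*) = μ·p*.
So p* = 1 − μ/γ = 1 − 0.51/0.94 = 1 − 0.5426 = 0.4574.

0.457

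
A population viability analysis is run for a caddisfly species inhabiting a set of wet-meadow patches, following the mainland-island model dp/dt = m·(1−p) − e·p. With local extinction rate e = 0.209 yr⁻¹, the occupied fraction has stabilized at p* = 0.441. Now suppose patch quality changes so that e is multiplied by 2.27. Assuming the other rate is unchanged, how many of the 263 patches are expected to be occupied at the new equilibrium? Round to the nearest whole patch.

68

Balance m(1−p*) = e·p* gives m = e·p*/(1−p*) = 0.209×0.44100/0.55900 = 0.16488.
New p* = m/(m+e) = 0.16488/(0.16488+0.47443) = 0.25790.
Expected occupied = 263 × 0.25790 = 67.83 ≈ 68.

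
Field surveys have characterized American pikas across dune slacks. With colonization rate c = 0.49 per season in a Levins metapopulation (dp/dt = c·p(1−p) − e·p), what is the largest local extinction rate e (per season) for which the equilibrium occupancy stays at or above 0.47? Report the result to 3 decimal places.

0.260

1 − e/c ≥ 0.47 ⇒ e ≤ c(1 − 0.47) = 0.49 × 0.5300.
e_max = 0.2597.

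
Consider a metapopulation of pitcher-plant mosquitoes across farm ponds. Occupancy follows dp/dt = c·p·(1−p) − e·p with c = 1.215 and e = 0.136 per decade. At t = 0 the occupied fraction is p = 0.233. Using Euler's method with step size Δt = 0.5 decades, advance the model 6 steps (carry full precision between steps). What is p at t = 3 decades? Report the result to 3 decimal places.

0.818

Update rule: p ← p + [c·p·(1−p) − e·p]·Δt with Δt = 0.5.
  1  |  dp/dt·Δt = +0.092723  |  p_1 = 0.325723
  2  |  dp/dt·Δt = +0.111275  |  p_2 = 0.436997
  3  |  dp/dt·Δt = +0.119748  |  p_3 = 0.556745
  4  |  dp/dt·Δt = +0.112060  |  p_4 = 0.668805
  5  |  dp/dt·Δt = +0.089085  |  p_5 = 0.757891
  6  |  dp/dt·Δt = +0.059935  |  p_6 = 0.817826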